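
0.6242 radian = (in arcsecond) 1.288e+05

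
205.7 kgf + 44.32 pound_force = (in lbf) 497.8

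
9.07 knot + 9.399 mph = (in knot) 17.24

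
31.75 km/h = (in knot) 17.14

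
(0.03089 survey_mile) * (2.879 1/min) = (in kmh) 8.587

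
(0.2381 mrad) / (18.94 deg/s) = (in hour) 2.001e-07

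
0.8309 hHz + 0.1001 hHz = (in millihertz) 9.31e+04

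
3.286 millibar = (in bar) 0.003286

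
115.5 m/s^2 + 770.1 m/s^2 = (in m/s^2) 885.6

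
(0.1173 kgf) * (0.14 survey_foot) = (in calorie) 0.01173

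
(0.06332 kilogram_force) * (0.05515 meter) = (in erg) 3.425e+05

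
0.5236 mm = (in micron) 523.6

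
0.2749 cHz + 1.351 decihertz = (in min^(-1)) 8.271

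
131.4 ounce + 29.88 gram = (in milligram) 3.755e+06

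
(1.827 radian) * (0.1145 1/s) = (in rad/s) 0.2092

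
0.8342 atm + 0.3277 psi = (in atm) 0.8565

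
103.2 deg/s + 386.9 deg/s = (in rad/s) 8.554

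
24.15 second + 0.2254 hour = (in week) 0.001382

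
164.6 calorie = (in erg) 6.887e+09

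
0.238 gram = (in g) 0.238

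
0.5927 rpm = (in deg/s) 3.556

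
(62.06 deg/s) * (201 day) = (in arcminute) 6.467e+10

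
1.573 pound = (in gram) 713.5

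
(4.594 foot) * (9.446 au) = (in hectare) 1.979e+08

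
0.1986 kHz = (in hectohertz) 1.986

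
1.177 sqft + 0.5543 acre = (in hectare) 0.2243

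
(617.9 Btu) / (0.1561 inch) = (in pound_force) 3.696e+07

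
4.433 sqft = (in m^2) 0.4118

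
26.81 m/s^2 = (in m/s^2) 26.81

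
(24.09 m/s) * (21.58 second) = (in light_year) 5.495e-14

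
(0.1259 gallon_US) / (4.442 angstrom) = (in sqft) 1.155e+07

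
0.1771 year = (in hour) 1551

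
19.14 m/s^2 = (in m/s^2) 19.14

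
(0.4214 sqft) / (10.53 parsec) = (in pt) 3.415e-16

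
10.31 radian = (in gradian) 656.4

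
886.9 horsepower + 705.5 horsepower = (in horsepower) 1592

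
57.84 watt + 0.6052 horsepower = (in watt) 509.1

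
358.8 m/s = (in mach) 1.054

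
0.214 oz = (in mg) 6067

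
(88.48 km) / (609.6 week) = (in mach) 7.048e-07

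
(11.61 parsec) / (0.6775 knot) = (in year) 3.259e+10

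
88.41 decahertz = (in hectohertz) 8.841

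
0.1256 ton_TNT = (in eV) 3.28e+27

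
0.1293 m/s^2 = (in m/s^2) 0.1293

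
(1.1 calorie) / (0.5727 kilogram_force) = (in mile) 0.0005092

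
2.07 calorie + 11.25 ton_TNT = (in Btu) 4.461e+07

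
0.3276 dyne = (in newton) 3.276e-06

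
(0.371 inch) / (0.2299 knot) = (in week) 1.317e-07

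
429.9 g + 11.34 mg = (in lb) 0.9478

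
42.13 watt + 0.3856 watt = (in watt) 42.52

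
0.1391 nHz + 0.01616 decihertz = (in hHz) 1.616e-05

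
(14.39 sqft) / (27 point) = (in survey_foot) 460.5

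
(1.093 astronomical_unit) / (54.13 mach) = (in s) 8.871e+06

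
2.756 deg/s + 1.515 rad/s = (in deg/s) 89.56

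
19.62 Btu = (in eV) 1.292e+23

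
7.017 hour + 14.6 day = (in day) 14.89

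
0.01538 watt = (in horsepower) 2.062e-05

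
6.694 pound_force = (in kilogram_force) 3.036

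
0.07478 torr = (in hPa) 0.0997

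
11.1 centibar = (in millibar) 111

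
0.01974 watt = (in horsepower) 2.647e-05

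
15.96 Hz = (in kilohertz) 0.01596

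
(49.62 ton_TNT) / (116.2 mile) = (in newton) 1.11e+06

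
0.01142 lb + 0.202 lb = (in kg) 0.09681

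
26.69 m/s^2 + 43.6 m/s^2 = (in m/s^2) 70.29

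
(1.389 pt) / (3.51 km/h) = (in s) 0.0005026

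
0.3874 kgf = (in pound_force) 0.8541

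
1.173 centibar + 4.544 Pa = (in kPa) 1.178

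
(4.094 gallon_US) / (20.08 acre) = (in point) 0.0005406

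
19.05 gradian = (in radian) 0.2992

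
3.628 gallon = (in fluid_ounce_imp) 483.4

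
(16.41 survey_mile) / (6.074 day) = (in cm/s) 5.032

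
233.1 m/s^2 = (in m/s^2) 233.1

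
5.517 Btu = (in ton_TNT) 1.391e-06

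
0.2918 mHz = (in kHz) 2.918e-07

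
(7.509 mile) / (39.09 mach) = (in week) 1.501e-06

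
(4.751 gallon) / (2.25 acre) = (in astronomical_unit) 1.32e-17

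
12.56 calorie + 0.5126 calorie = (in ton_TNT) 1.307e-08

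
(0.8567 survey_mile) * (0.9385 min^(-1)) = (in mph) 48.24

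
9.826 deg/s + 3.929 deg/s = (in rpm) 2.292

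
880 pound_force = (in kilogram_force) 399.2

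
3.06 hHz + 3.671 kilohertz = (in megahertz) 0.003977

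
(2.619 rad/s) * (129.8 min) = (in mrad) 2.04e+07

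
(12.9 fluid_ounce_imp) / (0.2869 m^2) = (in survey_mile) 7.938e-07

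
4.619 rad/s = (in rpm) 44.11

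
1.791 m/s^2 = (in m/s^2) 1.791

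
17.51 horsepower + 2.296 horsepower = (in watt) 1.477e+04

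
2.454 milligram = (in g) 0.002454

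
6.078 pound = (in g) 2757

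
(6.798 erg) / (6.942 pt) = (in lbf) 6.24e-05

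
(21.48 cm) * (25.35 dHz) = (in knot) 1.058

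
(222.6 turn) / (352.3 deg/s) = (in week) 0.0003761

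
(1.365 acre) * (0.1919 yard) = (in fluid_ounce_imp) 3.411e+07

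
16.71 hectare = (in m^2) 1.671e+05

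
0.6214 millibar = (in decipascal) 621.4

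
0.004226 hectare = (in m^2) 42.26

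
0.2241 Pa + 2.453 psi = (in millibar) 169.1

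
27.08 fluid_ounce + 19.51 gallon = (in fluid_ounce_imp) 2627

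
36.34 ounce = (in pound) 2.271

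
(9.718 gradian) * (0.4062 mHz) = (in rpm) 0.0005921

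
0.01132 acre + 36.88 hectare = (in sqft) 3.97e+06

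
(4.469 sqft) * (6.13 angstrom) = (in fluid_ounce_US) 8.606e-06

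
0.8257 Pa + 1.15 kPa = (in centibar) 1.151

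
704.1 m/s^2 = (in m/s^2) 704.1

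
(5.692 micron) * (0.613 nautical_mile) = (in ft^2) 0.06956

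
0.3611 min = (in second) 21.67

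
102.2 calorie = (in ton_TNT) 1.022e-07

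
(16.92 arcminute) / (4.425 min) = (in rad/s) 1.854e-05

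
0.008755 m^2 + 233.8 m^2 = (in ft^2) 2517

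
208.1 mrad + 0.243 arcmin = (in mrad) 208.2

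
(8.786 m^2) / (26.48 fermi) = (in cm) 3.318e+16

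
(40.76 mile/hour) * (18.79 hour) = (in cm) 1.233e+08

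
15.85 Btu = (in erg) 1.672e+11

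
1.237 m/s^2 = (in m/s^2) 1.237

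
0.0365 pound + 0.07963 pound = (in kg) 0.05268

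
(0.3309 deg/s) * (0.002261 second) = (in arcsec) 2.693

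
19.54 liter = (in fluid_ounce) 660.7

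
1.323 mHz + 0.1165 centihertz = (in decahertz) 0.0002488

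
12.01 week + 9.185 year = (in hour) 8.248e+04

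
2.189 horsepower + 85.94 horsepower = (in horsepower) 88.13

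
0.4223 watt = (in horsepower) 0.0005663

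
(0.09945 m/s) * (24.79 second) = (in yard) 2.696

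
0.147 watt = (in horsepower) 0.0001971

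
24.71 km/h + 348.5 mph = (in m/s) 162.7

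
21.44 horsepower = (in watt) 1.599e+04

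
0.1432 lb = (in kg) 0.06495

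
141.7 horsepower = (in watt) 1.057e+05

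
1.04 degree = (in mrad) 18.15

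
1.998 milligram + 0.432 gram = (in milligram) 434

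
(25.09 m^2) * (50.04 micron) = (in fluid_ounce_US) 42.45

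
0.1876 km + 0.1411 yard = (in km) 0.1877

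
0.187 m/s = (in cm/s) 18.7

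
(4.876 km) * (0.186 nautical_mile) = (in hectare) 168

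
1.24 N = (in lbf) 0.2788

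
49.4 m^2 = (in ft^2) 531.7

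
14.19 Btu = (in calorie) 3578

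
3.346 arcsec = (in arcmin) 0.05577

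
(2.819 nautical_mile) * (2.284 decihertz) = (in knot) 2318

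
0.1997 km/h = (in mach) 0.0001629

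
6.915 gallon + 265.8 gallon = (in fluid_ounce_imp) 3.633e+04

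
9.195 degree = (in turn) 0.02554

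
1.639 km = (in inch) 6.453e+04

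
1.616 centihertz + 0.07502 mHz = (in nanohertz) 1.624e+07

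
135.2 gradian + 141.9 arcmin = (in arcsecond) 4.466e+05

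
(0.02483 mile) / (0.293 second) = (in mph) 305.1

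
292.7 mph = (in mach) 0.3843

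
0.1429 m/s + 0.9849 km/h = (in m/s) 0.4165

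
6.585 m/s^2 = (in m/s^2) 6.585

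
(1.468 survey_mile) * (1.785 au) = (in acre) 1.559e+11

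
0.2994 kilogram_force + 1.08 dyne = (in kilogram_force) 0.2994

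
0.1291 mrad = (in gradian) 0.008219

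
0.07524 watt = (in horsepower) 0.0001009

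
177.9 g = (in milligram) 1.779e+05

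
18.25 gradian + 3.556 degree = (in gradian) 22.2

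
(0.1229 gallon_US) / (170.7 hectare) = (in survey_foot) 8.942e-10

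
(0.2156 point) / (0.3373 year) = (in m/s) 7.15e-12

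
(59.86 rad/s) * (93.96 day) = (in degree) 2.784e+10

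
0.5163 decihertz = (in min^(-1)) 3.098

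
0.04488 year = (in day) 16.38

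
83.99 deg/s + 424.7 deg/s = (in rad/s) 8.878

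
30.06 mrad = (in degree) 1.722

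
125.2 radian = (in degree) 7173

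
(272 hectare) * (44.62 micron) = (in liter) 1.214e+05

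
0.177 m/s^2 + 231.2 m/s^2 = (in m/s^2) 231.4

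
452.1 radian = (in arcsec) 9.325e+07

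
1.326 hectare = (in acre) 3.277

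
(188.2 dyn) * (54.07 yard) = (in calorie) 0.02224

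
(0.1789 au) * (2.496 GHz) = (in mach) 1.962e+17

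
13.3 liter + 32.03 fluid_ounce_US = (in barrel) 0.08961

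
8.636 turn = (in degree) 3109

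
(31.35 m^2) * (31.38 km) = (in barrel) 6.188e+06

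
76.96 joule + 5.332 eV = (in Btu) 0.07294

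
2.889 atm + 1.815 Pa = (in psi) 42.46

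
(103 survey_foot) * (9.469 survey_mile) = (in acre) 118.2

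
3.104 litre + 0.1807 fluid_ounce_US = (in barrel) 0.01956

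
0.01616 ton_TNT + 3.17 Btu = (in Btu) 6.409e+04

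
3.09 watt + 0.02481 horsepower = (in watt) 21.59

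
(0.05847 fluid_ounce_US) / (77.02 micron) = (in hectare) 2.245e-06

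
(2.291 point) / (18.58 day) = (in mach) 1.479e-12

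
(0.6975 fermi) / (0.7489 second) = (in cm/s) 9.314e-14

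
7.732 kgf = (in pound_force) 17.05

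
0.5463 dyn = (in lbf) 1.228e-06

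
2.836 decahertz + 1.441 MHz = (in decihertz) 1.441e+07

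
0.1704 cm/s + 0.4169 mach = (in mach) 0.4169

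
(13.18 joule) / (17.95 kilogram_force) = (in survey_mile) 4.652e-05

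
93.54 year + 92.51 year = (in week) 9701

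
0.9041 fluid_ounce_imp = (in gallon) 0.006786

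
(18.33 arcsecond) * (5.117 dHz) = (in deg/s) 0.002605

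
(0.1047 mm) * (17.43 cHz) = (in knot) 3.547e-05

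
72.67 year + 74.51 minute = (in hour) 6.366e+05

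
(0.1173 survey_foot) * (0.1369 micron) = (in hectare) 4.895e-13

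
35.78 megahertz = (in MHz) 35.78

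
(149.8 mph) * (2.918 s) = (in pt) 5.539e+05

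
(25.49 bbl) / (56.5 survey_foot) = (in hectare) 2.353e-05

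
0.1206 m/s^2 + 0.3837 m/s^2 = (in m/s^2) 0.5043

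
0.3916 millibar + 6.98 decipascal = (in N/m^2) 39.86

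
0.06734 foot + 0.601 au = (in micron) 8.991e+16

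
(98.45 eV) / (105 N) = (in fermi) 0.0001502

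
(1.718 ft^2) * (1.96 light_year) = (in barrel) 1.862e+16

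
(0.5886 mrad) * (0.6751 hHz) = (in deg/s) 2.277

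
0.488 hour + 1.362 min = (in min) 30.64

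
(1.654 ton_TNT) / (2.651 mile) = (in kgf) 1.654e+05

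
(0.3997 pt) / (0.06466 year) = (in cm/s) 6.915e-09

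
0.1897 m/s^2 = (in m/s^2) 0.1897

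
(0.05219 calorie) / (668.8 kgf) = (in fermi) 3.329e+10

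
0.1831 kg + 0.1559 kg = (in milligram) 3.39e+05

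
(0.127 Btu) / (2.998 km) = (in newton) 0.04469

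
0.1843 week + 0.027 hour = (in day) 1.291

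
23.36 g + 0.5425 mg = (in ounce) 0.824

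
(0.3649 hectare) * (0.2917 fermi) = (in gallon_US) 2.812e-10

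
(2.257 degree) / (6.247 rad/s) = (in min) 0.0001051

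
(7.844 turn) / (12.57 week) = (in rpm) 6.191e-05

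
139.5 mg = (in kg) 0.0001395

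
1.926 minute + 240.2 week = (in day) 1681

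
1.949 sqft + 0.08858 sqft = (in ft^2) 2.038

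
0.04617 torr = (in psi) 0.0008928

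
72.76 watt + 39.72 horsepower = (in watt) 2.969e+04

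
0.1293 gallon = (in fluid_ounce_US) 16.55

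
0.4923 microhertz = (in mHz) 0.0004923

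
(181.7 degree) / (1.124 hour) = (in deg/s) 0.0449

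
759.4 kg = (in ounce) 2.679e+04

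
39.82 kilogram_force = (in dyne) 3.905e+07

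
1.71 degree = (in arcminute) 102.6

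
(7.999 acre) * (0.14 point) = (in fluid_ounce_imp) 5.627e+04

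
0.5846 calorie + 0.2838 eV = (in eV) 1.527e+19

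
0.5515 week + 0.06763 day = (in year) 0.01076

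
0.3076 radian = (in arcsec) 6.345e+04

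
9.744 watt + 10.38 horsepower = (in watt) 7750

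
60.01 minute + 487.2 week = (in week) 487.2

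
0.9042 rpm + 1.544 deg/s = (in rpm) 1.162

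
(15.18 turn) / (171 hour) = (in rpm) 0.00148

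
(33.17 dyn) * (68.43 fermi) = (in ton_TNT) 5.425e-27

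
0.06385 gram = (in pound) 0.0001408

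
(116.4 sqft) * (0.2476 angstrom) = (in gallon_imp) 5.89e-08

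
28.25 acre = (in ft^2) 1.231e+06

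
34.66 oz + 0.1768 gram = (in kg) 0.9828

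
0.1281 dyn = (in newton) 1.281e-06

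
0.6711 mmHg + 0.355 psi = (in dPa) 2.537e+04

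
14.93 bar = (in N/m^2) 1.493e+06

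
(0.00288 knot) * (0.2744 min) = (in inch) 0.9604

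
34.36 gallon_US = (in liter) 130.1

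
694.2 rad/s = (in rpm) 6629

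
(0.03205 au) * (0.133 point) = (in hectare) 22.5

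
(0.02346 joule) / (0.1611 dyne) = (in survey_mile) 9.049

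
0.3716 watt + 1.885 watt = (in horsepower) 0.003026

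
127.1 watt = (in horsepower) 0.1704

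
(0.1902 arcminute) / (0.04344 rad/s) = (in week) 2.106e-09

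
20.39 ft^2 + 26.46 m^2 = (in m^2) 28.35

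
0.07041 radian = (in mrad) 70.41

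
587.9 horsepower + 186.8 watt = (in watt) 4.386e+05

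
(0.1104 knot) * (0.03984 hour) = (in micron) 8.146e+06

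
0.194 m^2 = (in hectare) 1.94e-05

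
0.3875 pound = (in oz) 6.2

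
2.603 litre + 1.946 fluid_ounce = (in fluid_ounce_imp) 93.64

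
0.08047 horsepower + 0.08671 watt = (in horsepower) 0.08059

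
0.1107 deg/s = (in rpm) 0.01845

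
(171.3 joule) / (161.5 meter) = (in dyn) 1.061e+05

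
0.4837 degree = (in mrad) 8.442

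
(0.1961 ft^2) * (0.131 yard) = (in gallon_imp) 0.48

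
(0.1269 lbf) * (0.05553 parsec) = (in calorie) 2.312e+14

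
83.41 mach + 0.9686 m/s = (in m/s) 2.84e+04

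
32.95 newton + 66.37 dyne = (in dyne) 3.295e+06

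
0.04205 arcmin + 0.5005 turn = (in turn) 0.5005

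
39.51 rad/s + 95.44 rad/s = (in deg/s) 7732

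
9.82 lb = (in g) 4454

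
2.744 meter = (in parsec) 8.893e-17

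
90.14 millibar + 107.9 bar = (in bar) 108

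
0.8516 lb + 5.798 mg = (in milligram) 3.863e+05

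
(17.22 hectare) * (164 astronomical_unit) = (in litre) 4.225e+21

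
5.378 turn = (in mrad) 3.379e+04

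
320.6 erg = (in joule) 3.206e-05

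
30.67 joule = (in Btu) 0.02907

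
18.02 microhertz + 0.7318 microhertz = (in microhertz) 18.75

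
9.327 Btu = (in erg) 9.841e+10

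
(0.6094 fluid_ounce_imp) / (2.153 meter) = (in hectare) 8.042e-10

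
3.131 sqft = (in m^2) 0.2909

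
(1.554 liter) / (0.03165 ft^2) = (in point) 1498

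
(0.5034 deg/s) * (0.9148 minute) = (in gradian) 30.7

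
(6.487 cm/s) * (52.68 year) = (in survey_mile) 6.696e+04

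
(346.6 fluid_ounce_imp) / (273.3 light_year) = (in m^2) 3.809e-21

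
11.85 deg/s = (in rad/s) 0.2068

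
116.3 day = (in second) 1.005e+07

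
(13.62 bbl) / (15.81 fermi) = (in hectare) 1.37e+10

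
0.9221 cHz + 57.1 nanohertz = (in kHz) 9.221e-06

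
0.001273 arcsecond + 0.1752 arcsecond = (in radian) 8.556e-07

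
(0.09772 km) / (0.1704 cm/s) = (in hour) 15.93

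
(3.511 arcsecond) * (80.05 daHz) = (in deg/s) 0.7807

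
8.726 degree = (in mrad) 152.3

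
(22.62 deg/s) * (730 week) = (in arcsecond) 3.595e+13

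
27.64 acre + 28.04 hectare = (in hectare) 39.23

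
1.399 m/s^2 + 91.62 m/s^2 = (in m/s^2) 93.02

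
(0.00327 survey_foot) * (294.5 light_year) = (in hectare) 2.777e+11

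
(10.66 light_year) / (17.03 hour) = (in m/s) 1.645e+12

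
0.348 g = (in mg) 348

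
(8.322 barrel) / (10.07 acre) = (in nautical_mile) 1.753e-08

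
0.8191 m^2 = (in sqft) 8.817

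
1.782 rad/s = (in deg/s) 102.1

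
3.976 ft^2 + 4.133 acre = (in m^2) 1.673e+04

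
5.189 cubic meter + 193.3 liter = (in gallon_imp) 1184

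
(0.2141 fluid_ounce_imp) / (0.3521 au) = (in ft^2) 1.243e-15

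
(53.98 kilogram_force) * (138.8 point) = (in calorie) 6.195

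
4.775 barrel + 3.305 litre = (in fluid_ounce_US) 2.578e+04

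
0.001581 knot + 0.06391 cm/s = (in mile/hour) 0.003249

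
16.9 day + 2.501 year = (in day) 929.8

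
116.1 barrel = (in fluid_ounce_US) 6.242e+05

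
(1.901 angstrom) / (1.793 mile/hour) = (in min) 3.953e-12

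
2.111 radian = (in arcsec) 4.354e+05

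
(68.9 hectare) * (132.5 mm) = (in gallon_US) 2.412e+07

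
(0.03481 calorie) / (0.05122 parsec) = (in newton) 9.215e-17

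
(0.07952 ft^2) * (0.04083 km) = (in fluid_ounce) 1.02e+04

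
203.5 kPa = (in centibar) 203.5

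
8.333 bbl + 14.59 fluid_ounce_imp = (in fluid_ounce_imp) 4.664e+04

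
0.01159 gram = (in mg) 11.59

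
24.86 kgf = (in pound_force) 54.81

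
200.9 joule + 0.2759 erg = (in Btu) 0.1904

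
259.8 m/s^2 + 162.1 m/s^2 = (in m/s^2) 421.9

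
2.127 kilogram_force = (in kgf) 2.127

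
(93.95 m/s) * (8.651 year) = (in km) 2.563e+07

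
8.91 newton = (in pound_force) 2.003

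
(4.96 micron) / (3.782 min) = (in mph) 4.889e-08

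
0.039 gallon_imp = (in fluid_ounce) 5.995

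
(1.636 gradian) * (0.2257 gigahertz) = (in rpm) 5.539e+07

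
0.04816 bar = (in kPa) 4.816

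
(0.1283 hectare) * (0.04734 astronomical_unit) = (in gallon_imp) 1.999e+15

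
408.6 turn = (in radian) 2567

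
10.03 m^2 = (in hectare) 0.001003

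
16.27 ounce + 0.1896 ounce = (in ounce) 16.46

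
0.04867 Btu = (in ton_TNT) 1.227e-08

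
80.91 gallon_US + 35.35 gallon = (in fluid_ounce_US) 1.488e+04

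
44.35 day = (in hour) 1064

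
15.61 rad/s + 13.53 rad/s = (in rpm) 278.3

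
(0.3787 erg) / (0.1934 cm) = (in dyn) 1.958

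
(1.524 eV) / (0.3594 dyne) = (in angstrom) 0.0006794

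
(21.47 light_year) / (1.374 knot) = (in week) 4.751e+11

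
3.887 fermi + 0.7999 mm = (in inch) 0.03149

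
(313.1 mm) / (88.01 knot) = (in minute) 0.0001153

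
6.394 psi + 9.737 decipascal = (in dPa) 4.409e+05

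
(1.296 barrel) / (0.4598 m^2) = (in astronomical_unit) 2.996e-12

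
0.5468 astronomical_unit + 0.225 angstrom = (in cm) 8.18e+12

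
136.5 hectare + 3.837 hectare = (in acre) 346.8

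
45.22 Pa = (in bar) 0.0004522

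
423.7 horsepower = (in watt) 3.16e+05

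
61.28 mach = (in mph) 4.668e+04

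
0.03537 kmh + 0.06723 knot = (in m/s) 0.04441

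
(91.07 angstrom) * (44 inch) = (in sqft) 1.096e-07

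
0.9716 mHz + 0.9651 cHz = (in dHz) 0.1062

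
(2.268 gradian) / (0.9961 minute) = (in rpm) 0.005692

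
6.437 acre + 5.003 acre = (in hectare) 4.63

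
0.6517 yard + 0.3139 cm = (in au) 4.004e-12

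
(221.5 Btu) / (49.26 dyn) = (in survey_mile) 2.948e+05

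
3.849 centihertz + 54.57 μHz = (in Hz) 0.03854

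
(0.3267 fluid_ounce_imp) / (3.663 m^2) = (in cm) 0.0002534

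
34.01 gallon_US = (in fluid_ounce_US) 4353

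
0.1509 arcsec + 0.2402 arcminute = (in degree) 0.004045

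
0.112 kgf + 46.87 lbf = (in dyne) 2.096e+07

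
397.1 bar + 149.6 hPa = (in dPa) 3.972e+08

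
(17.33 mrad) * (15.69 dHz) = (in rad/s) 0.02719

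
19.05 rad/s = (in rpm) 181.9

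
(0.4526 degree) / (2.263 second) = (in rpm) 0.03333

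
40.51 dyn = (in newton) 0.0004051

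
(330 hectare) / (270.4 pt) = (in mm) 3.459e+10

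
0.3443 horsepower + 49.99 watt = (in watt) 306.7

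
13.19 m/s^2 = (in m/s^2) 13.19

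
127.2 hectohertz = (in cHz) 1.272e+06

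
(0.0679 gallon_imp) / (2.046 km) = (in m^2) 1.509e-07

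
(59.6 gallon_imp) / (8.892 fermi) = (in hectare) 3.047e+09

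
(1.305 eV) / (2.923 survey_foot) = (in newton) 2.347e-19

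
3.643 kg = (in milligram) 3.643e+06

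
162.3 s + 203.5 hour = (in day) 8.481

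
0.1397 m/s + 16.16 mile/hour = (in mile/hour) 16.47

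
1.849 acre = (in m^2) 7483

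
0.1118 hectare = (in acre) 0.2763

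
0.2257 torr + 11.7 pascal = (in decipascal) 417.9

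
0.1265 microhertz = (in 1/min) 7.59e-06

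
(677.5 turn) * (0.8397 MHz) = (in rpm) 3.413e+10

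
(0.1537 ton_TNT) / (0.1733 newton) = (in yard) 4.058e+09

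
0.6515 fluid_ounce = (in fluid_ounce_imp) 0.6781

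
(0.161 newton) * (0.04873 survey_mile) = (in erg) 1.263e+08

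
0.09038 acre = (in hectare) 0.03658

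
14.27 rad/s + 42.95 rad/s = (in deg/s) 3278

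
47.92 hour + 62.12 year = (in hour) 5.442e+05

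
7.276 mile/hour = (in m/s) 3.253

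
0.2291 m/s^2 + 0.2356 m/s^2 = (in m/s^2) 0.4647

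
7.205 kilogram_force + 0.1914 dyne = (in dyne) 7.066e+06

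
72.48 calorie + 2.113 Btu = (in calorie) 605.3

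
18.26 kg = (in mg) 1.826e+07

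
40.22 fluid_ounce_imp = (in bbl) 0.007188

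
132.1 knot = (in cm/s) 6796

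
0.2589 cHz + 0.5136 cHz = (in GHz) 7.725e-12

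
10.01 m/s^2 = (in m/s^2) 10.01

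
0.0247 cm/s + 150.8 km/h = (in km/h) 150.8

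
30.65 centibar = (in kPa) 30.65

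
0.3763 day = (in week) 0.05376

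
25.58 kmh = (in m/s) 7.106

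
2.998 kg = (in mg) 2.998e+06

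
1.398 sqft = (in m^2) 0.1299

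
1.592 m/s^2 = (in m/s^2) 1.592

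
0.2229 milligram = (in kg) 2.229e-07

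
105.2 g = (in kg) 0.1052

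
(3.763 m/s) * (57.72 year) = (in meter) 6.85e+09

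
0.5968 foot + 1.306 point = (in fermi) 1.824e+14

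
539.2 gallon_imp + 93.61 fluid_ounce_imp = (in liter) 2454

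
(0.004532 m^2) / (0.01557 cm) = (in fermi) 2.911e+16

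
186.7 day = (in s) 1.613e+07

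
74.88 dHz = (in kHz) 0.007488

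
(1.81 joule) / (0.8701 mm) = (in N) 2080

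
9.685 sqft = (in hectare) 8.998e-05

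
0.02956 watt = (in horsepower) 3.964e-05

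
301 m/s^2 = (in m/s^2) 301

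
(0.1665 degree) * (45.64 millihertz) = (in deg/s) 0.007599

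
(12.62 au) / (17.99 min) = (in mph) 3.913e+09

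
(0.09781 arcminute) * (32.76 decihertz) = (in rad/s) 9.321e-05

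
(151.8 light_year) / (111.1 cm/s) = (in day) 1.496e+13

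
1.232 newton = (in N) 1.232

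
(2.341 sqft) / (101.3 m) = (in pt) 6.086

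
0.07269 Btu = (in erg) 7.669e+08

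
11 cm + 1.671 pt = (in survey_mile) 6.872e-05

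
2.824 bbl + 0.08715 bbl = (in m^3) 0.4628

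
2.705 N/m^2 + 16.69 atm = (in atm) 16.69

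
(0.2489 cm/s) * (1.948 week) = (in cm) 2.932e+05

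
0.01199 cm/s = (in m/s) 0.0001199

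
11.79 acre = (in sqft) 5.136e+05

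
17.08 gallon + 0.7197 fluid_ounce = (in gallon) 17.09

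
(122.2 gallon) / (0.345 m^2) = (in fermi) 1.341e+15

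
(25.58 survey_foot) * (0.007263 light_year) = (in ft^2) 5.767e+15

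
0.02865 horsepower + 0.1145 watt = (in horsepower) 0.0288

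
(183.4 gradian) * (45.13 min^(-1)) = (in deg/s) 124.2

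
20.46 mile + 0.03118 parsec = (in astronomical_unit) 6431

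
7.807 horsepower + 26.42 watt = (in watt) 5848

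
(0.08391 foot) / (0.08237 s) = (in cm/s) 31.05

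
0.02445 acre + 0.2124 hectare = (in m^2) 2223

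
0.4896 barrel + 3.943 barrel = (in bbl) 4.433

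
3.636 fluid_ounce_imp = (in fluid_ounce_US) 3.493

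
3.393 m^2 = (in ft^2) 36.52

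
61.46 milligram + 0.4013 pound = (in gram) 182.1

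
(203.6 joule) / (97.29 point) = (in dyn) 5.932e+08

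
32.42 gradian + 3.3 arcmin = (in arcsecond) 1.052e+05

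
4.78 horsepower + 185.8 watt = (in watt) 3750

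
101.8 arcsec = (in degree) 0.02828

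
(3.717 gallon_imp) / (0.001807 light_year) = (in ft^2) 1.064e-14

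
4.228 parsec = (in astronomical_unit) 8.721e+05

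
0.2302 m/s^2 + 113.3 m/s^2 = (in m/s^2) 113.5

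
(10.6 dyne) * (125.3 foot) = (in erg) 4.048e+04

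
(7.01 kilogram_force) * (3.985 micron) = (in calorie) 6.547e-05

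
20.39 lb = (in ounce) 326.2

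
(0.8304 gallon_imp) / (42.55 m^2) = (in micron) 88.72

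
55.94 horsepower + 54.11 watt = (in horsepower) 56.01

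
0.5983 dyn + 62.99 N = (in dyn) 6.299e+06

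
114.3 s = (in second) 114.3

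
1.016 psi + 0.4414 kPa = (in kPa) 7.446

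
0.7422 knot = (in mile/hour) 0.8541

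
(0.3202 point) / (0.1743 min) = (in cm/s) 0.00108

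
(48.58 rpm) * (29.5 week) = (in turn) 1.445e+07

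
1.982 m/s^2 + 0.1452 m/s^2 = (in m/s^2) 2.127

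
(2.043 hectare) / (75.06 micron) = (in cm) 2.722e+10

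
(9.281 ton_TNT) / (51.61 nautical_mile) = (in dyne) 4.063e+10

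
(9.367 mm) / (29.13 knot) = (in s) 0.0006251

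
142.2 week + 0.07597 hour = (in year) 2.727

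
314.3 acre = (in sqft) 1.369e+07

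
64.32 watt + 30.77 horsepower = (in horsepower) 30.86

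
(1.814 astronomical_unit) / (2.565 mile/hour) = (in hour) 6.574e+07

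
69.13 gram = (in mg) 6.913e+04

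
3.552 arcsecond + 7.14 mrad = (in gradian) 0.4556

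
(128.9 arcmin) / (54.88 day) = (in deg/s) 4.531e-07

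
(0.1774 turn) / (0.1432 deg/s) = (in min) 7.433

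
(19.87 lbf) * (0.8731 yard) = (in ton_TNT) 1.687e-08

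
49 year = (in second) 1.545e+09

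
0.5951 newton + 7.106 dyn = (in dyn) 5.952e+04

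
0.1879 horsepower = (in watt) 140.1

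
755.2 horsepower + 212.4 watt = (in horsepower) 755.5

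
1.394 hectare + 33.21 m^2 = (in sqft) 1.504e+05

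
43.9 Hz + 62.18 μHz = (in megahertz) 4.39e-05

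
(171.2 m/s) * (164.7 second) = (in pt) 7.993e+07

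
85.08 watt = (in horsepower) 0.1141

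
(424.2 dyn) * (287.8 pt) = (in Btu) 4.082e-07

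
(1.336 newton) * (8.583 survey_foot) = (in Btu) 0.003313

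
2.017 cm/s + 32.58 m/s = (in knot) 63.37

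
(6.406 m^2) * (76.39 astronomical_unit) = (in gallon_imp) 1.61e+16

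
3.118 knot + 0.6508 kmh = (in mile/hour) 3.993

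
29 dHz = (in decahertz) 0.29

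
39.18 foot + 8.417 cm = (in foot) 39.46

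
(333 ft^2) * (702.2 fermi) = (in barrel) 1.366e-10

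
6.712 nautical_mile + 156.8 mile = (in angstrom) 2.648e+15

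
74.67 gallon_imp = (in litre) 339.5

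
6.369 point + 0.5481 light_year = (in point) 1.47e+19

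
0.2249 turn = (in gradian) 89.96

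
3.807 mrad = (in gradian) 0.2424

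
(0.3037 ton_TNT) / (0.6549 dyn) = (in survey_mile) 1.206e+11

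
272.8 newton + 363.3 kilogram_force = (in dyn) 3.836e+08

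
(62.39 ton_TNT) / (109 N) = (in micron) 2.395e+15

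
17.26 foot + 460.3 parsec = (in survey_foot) 4.66e+19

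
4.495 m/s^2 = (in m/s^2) 4.495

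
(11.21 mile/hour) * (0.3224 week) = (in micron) 9.771e+11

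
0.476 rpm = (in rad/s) 0.04985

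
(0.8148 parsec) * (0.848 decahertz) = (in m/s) 2.132e+17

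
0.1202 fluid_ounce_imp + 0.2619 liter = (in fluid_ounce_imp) 9.338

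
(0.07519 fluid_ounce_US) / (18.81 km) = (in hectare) 1.182e-14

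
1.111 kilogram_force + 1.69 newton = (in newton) 12.59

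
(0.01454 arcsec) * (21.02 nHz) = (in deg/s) 8.49e-14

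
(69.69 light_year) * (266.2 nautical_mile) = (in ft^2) 3.499e+24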